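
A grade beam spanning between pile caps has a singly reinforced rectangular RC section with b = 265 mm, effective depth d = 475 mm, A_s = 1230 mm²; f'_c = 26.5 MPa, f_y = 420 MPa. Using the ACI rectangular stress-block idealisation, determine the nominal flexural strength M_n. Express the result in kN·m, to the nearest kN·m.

T = A_s f_y = 1230 × 420 = 516600 N = 516.6 kN.
From C = T: a = T/(0.85 f'_c b) = 516600/(0.85 × 26.5 × 265) = 86.55 mm.
M_n = T(d − a/2) = 516.6 kN × (475 − 43.275) mm = 223.03 kN·m.

M_n ≈ 223 kN·m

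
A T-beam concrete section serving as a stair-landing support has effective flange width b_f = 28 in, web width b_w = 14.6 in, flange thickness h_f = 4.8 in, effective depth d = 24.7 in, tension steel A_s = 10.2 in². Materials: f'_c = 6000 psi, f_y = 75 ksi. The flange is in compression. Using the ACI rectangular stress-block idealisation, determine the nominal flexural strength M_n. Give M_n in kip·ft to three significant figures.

M_n ≈ 1400 kip·ft

Tension: T = A_s f_y = 10.2 × 75 = 765 kips.
Try a within the flange: a = T/(0.85 f'_c b_f) = 765/(0.85 × 6 × 28) = 5.357 in.
a = 5.357 > h_f = 4.8 in: the block extends into the web. Split into flange-overhang and web parts.
C_f = 0.85 f'_c (b_f − b_w) h_f = 0.85 × 6 × (28 − 14.6) × 4.8 = 328.0 kips.
Remaining web compression depth: a_w = (T − C_f)/(0.85 f'_c b_w) = (765 − 328.0)/(0.85 × 6 × 14.6) = 5.869 in.
M_n = C_f(d − h_f/2) + (T − C_f)(d − a_w/2) = 328.0 × (24.7 − 2.4) + 437 × (24.7 − 2.9345) = 7314.4 + 9511.5 = 16825.9 kip·in.
M_n = 16825.9/12 = 1402.16 kip·ft.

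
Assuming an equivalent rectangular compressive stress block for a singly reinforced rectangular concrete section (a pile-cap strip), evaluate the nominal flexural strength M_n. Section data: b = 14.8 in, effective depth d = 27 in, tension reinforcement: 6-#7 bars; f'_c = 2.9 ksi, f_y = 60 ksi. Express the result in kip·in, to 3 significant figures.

A_s = 6 × 0.6 = 3.6 in².
T = A_s f_y = 3.6 × 60 = 216 kips.
a = T/(0.85 f'_c b) = 216/(0.85 × 2.9 × 14.8) = 5.921 in.
M_n = T(d − a/2) = 216 × (27 − 2.9605) = 5192.5 kip·in.

M_n ≈ 5190 kip·in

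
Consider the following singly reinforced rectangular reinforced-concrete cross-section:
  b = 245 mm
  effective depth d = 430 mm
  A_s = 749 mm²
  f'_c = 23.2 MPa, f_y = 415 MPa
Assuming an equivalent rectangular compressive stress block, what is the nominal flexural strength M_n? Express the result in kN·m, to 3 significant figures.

M_n ≈ 124 kN·m

T = A_s f_y = 749 × 415 = 310835 N = 310.835 kN.
From C = T: a = T/(0.85 f'_c b) = 310835/(0.85 × 23.2 × 245) = 64.34 mm.
M_n = T(d − a/2) = 310.835 kN × (430 − 32.17) mm = 123.66 kN·m.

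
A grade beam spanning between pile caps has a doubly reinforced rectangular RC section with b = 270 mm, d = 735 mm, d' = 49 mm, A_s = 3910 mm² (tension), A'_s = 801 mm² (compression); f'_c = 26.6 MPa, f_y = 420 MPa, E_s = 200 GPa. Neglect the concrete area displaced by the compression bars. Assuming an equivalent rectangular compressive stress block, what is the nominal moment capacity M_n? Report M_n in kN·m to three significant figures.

M_n ≈ 1050 kN·m

Assume both tension and compression steel yield.
Net tension couple steel: A_s − A'_s = 3109 mm².
a = (A_s − A'_s) f_y / (0.85 f'_c b) = 1305780/(0.85 × 26.6 × 270) = 213.90 mm.
c = a/β₁ = 213.90/0.85 = 251.65 mm; ε'_s = 0.003(c − d')/c = 0.0024 ≥ f_y/E_s = 0.0021, so compression steel does yield.
M_n = (A_s − A'_s) f_y (d − a/2) + A'_s f_y (d − d') = [1305780 × (735 − 106.95) + 336420 × (735 − 49)] × 10⁻⁶ = 820.10 + 230.78 = 1050.88 kN·m.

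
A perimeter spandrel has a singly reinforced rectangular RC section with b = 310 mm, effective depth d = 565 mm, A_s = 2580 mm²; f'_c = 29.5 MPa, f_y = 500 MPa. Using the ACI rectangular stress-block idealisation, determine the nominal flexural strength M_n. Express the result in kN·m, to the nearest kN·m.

T = A_s f_y = 2580 × 500 = 1290000 N = 1290 kN.
From C = T: a = T/(0.85 f'_c b) = 1290000/(0.85 × 29.5 × 310) = 165.95 mm.
M_n = T(d − a/2) = 1290 kN × (565 − 82.975) mm = 621.81 kN·m.

M_n ≈ 622 kN·m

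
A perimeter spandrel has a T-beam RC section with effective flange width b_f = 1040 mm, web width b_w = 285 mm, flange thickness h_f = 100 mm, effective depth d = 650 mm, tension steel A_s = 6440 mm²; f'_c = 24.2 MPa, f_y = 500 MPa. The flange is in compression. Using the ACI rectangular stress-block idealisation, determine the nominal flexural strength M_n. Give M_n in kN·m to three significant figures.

M_n ≈ 1780 kN·m

Tension: T = A_s f_y = 6440 × 500 = 3220000 N.
Try a within the flange: a = T/(0.85 f'_c b_f) = 3220000/(0.85 × 24.2 × 1040) = 150.52 mm.
a = 150.52 > h_f = 100 mm: the block extends into the web. Split into flange-overhang and web parts.
C_f = 0.85 f'_c (b_f − b_w) h_f = 0.85 × 24.2 × (1040 − 285) × 100 = 1553035 N.
Remaining web compression depth: a_w = (T − C_f)/(0.85 f'_c b_w) = (3220000 − 1553035)/(0.85 × 24.2 × 285) = 284.35 mm.
M_n = C_f(d − h_f/2) + (T − C_f)(d − a_w/2) = 1553035 × (650 − 50) + 1666965 × (650 − 142.175) = 931.82 + 846.53 = 1778.35 × 10⁶ N·mm.
M_n = 1778.35 kN·m.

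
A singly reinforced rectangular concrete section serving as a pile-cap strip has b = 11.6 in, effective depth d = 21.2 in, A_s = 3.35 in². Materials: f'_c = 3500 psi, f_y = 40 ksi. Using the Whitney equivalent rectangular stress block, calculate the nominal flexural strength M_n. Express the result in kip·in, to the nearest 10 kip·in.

T = A_s f_y = 3.35 × 40 = 134 kips.
a = T/(0.85 f'_c b) = 134/(0.85 × 3.5 × 11.6) = 3.883 in.
M_n = T(d − a/2) = 134 × (21.2 − 1.9415) = 2580.6 kip·in.

M_n ≈ 2580 kip·in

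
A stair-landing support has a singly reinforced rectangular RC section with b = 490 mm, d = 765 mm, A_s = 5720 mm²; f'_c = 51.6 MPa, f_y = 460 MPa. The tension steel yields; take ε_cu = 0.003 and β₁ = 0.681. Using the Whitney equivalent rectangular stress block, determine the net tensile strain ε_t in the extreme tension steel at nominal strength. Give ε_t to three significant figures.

a = A_s f_y/(0.85 f'_c b) = 122.43 mm.
β₁ = 0.681, so c = a/β₁ = 122.43/0.681 = 179.78 mm.
From the linear strain diagram with ε_cu = 0.003: ε_t = 0.003 (d − c)/c = 0.003 × (765 − 179.78)/179.78 = 0.00977.
Since ε_t ≥ 0.005, the section is tension-controlled.

ε_t ≈ 0.00977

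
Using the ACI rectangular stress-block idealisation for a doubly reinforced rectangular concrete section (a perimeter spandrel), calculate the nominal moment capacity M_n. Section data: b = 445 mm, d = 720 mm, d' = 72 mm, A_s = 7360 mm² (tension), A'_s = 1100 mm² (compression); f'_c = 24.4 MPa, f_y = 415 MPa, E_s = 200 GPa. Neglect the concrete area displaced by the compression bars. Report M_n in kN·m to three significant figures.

M_n ≈ 1800 kN·m

Assume both tension and compression steel yield.
Net tension couple steel: A_s − A'_s = 6260 mm².
a = (A_s − A'_s) f_y / (0.85 f'_c b) = 2597900/(0.85 × 24.4 × 445) = 281.48 mm.
c = a/β₁ = 281.48/0.85 = 331.15 mm; ε'_s = 0.003(c − d')/c = 0.0023 ≥ f_y/E_s = 0.0021, so compression steel does yield.
M_n = (A_s − A'_s) f_y (d − a/2) + A'_s f_y (d − d') = [2597900 × (720 − 140.74) + 456500 × (720 − 72)] × 10⁻⁶ = 1504.86 + 295.81 = 1800.67 kN·m.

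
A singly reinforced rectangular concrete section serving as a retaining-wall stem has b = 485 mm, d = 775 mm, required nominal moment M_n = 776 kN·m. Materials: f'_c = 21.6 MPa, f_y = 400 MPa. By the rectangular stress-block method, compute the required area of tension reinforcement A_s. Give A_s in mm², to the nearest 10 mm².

With M_n = 0.85 f'_c a b (d − a/2), solve the quadratic for a:
a = d − √(d² − 2M_n/(0.85 f'_c b)) = 775 − √(775² − 2 × 776×10⁶/(0.85 × 21.6 × 485)) = 122.06 mm.
A_s = 0.85 f'_c a b / f_y = 0.85 × 21.6 × 122.06 × 485 / 400 = 2717.2 mm².

A_s ≈ 2720 mm²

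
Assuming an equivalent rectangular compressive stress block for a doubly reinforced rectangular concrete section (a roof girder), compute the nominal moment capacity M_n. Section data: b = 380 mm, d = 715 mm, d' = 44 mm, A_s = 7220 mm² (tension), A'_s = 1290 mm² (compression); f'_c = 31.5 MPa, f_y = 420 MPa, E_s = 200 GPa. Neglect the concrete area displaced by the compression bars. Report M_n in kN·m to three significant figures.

M_n ≈ 1840 kN·m

Assume both tension and compression steel yield.
Net tension couple steel: A_s − A'_s = 5930 mm².
a = (A_s − A'_s) f_y / (0.85 f'_c b) = 2490600/(0.85 × 31.5 × 380) = 244.79 mm.
c = a/β₁ = 244.79/0.825 = 296.72 mm; ε'_s = 0.003(c − d')/c = 0.0026 ≥ f_y/E_s = 0.0021, so compression steel does yield.
M_n = (A_s − A'_s) f_y (d − a/2) + A'_s f_y (d − d') = [2490600 × (715 − 122.395) + 541800 × (715 − 44)] × 10⁻⁶ = 1475.94 + 363.55 = 1839.49 kN·m.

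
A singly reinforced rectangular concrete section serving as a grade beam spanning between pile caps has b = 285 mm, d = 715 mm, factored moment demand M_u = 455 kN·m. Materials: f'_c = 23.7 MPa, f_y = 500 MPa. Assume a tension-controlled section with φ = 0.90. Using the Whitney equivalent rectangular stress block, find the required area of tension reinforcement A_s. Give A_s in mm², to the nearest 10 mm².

A_s ≈ 1560 mm²

M_n = M_u/φ = 455/0.90 = 505.556 kN·m.
With M_n = 0.85 f'_c a b (d − a/2), solve the quadratic for a:
a = d − √(d² − 2M_n/(0.85 f'_c b)) = 715 − √(715² − 2 × 505.556×10⁶/(0.85 × 23.7 × 285)) = 136.11 mm.
A_s = 0.85 f'_c a b / f_y = 0.85 × 23.7 × 136.11 × 285 / 500 = 1562.9 mm².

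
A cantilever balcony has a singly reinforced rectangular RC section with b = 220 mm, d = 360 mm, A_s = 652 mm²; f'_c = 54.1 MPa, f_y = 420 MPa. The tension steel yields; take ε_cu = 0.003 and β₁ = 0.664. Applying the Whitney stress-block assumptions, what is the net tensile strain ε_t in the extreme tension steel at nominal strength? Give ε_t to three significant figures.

a = A_s f_y/(0.85 f'_c b) = 27.07 mm.
β₁ = 0.664, so c = a/β₁ = 27.07/0.664 = 40.77 mm.
From the linear strain diagram with ε_cu = 0.003: ε_t = 0.003 (d − c)/c = 0.003 × (360 − 40.77)/40.77 = 0.0235.
Since ε_t ≥ 0.005, the section is tension-controlled.

ε_t ≈ 0.0235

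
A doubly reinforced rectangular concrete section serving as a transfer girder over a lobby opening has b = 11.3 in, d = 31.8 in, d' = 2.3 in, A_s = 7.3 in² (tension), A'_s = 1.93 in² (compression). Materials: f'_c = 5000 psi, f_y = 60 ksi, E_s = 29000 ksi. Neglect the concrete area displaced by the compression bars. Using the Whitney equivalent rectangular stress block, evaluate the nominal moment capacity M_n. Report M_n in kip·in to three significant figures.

M_n ≈ 12600 kip·in

Assume both steels yield.
a = (A_s − A'_s) f_y/(0.85 f'_c b) = (7.3 − 1.93) × 60/(0.85 × 5 × 11.3) = 6.709 in.
c = a/β₁ = 6.709/0.8 = 8.386 in; ε'_s = 0.003(c − d')/c = 0.0022 ≥ ε_y = 0.0021, so the compression steel yields.
M_n = (A_s − A'_s) f_y (d − a/2) + A'_s f_y (d − d') = 322.2 × (31.8 − 3.3545) + 115.8 × (31.8 − 2.3) = 9165.1 + 3416.1 = 12581.2 kip·in.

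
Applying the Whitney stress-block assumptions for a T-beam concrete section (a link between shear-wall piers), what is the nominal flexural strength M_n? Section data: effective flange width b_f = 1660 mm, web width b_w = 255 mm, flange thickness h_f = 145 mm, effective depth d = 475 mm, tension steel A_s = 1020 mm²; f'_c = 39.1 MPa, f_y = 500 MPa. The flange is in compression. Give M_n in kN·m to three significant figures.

Tension: T = A_s f_y = 1020 × 500 = 510000 N.
Try a within the flange: a = T/(0.85 f'_c b_f) = 510000/(0.85 × 39.1 × 1660) = 9.24 mm.
Since a = 9.24 ≤ h_f = 145 mm, the stress block lies entirely in the flange; analyse as a rectangular beam of width b_f.
M_n = T(d − a/2) = 510000 × (475 − 4.62) = 239.89 × 10⁶ N·mm.
M_n = 239.89 kN·m.

M_n ≈ 240 kN·m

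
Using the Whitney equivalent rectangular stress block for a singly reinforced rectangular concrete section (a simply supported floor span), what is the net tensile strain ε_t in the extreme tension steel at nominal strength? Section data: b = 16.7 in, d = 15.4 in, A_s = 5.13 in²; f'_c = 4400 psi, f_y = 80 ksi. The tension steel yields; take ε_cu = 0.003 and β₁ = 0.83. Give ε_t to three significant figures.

ε_t ≈ 0.00284

a = A_s f_y/(0.85 f'_c b) = 6.571 in.
β₁ = 0.83, so c = a/β₁ = 6.571/0.83 = 7.917 in.
From the linear strain diagram with ε_cu = 0.003: ε_t = 0.003 (d − c)/c = 0.003 × (15.4 − 7.917)/7.917 = 0.00284.
ε_t < 0.004 — the section is over-reinforced for flexure under ACI limits.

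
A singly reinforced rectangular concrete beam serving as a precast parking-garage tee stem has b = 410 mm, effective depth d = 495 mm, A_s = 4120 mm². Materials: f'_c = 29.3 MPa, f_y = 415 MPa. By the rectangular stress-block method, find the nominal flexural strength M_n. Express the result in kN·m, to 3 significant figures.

T = A_s f_y = 4120 × 415 = 1709800 N = 1709.8 kN.
From C = T: a = T/(0.85 f'_c b) = 1709800/(0.85 × 29.3 × 410) = 167.45 mm.
M_n = T(d − a/2) = 1709.8 kN × (495 − 83.725) mm = 703.20 kN·m.

M_n ≈ 703 kN·m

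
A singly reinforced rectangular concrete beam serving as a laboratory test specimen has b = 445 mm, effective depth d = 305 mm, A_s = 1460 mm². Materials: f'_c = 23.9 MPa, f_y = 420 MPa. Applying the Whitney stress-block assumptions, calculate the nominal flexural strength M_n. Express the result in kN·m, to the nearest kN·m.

M_n ≈ 166 kN·m

T = A_s f_y = 1460 × 420 = 613200 N = 613.2 kN.
From C = T: a = T/(0.85 f'_c b) = 613200/(0.85 × 23.9 × 445) = 67.83 mm.
M_n = T(d − a/2) = 613.2 kN × (305 − 33.915) mm = 166.23 kN·m.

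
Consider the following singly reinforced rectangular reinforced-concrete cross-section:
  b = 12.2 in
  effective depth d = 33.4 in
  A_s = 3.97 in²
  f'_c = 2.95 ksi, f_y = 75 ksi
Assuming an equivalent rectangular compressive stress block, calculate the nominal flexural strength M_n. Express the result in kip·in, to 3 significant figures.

T = A_s f_y = 3.97 × 75 = 297.75 kips.
a = T/(0.85 f'_c b) = 297.75/(0.85 × 2.95 × 12.2) = 9.733 in.
M_n = T(d − a/2) = 297.75 × (33.4 − 4.8665) = 8495.8 kip·in.

M_n ≈ 8500 kip·in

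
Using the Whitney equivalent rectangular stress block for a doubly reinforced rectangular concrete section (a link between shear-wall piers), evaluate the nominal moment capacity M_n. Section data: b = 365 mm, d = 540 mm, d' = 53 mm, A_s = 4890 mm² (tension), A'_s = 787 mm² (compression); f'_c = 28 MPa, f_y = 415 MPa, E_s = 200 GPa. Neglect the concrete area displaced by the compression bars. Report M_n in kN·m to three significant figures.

Assume both tension and compression steel yield.
Net tension couple steel: A_s − A'_s = 4103 mm².
a = (A_s − A'_s) f_y / (0.85 f'_c b) = 1702745/(0.85 × 28 × 365) = 196.01 mm.
c = a/β₁ = 196.01/0.85 = 230.60 mm; ε'_s = 0.003(c − d')/c = 0.0023 ≥ f_y/E_s = 0.0021, so compression steel does yield.
M_n = (A_s − A'_s) f_y (d − a/2) + A'_s f_y (d − d') = [1702745 × (540 − 98.005) + 326605 × (540 − 53)] × 10⁻⁶ = 752.60 + 159.06 = 911.66 kN·m.

M_n ≈ 912 kN·m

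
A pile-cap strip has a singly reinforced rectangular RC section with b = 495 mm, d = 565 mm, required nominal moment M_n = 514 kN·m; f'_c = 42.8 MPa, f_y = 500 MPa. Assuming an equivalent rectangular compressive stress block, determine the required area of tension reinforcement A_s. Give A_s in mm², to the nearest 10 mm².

With M_n = 0.85 f'_c a b (d − a/2), solve the quadratic for a:
a = d − √(d² − 2M_n/(0.85 f'_c b)) = 565 − √(565² − 2 × 514×10⁶/(0.85 × 42.8 × 495)) = 53.00 mm.
A_s = 0.85 f'_c a b / f_y = 0.85 × 42.8 × 53.00 × 495 / 500 = 1908.9 mm².

A_s ≈ 1910 mm²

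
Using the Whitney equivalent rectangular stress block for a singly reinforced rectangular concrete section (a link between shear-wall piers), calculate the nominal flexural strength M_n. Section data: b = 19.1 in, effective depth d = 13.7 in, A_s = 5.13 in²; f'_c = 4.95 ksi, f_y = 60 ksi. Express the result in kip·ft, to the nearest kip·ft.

T = A_s f_y = 5.13 × 60 = 307.8 kips.
a = T/(0.85 f'_c b) = 307.8/(0.85 × 4.95 × 19.1) = 3.830 in.
M_n = T(d − a/2) = 307.8 × (13.7 − 1.915) = 3627.4 kip·in = 3627.4/12 = 302.28 kip·ft.

M_n ≈ 302 kip·ft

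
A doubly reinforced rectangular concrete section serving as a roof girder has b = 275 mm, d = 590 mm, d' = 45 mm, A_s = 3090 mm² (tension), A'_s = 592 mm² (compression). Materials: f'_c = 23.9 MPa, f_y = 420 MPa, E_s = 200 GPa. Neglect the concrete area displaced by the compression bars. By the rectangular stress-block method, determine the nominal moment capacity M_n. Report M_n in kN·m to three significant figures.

Assume both tension and compression steel yield.
Net tension couple steel: A_s − A'_s = 2498 mm².
a = (A_s − A'_s) f_y / (0.85 f'_c b) = 1049160/(0.85 × 23.9 × 275) = 187.80 mm.
c = a/β₁ = 187.80/0.85 = 220.94 mm; ε'_s = 0.003(c − d')/c = 0.0024 ≥ f_y/E_s = 0.0021, so compression steel does yield.
M_n = (A_s − A'_s) f_y (d − a/2) + A'_s f_y (d − d') = [1049160 × (590 − 93.9) + 248640 × (590 − 45)] × 10⁻⁶ = 520.49 + 135.51 = 656.00 kN·m.

M_n ≈ 656 kN·m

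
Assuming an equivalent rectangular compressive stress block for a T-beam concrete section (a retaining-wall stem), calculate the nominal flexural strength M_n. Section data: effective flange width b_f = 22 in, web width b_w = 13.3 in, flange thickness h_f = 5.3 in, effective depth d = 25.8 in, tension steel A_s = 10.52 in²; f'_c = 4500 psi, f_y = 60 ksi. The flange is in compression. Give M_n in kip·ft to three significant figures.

Tension: T = A_s f_y = 10.52 × 60 = 631.2 kips.
Try a within the flange: a = T/(0.85 f'_c b_f) = 631.2/(0.85 × 4.5 × 22) = 7.501 in.
a = 7.501 > h_f = 5.3 in: the block extends into the web. Split into flange-overhang and web parts.
C_f = 0.85 f'_c (b_f − b_w) h_f = 0.85 × 4.5 × (22 − 13.3) × 5.3 = 176.4 kips.
Remaining web compression depth: a_w = (T − C_f)/(0.85 f'_c b_w) = (631.2 − 176.4)/(0.85 × 4.5 × 13.3) = 8.940 in.
M_n = C_f(d − h_f/2) + (T − C_f)(d − a_w/2) = 176.4 × (25.8 − 2.65) + 454.8 × (25.8 − 4.47) = 4083.7 + 9700.9 = 13784.6 kip·in.
M_n = 13784.6/12 = 1148.72 kip·ft.

M_n ≈ 1150 kip·ft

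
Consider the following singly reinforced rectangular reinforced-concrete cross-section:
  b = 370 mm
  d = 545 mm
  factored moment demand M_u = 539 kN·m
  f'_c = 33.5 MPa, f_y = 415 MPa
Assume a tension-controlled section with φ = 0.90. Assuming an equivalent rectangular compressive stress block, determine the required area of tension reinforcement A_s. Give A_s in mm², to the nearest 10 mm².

A_s ≈ 2970 mm²

M_n = M_u/φ = 539/0.90 = 598.889 kN·m.
With M_n = 0.85 f'_c a b (d − a/2), solve the quadratic for a:
a = d − √(d² − 2M_n/(0.85 f'_c b)) = 545 − √(545² − 2 × 598.889×10⁶/(0.85 × 33.5 × 370)) = 116.82 mm.
A_s = 0.85 f'_c a b / f_y = 0.85 × 33.5 × 116.82 × 370 / 415 = 2965.8 mm².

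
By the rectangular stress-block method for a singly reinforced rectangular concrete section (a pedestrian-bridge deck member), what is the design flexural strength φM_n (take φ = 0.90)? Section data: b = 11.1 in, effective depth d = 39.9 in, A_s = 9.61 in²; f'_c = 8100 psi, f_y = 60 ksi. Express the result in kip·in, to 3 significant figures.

φM_n ≈ 18700 kip·in

T = A_s f_y = 9.61 × 60 = 576.6 kips.
a = T/(0.85 f'_c b) = 576.6/(0.85 × 8.1 × 11.1) = 7.545 in.
M_n = T(d − a/2) = 576.6 × (39.9 − 3.7725) = 20831.1 kip·in.
φM_n = 0.90 × 20831.1 = 18748.0 kip·in.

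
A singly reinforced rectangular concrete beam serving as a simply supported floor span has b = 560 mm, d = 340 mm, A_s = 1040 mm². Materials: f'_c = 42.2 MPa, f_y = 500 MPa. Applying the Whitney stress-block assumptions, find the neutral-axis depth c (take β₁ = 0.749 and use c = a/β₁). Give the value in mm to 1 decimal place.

c ≈ 34.6 mm

T = A_s f_y = 1040 × 500 = 520000 N = 520 kN.
Setting C = 0.85 f'_c a b equal to T: a = 520000/(0.85 × 42.2 × 560) = 25.887 mm.
With β₁ = 0.749, c = a/β₁ = 25.887/0.749 = 34.6 mm.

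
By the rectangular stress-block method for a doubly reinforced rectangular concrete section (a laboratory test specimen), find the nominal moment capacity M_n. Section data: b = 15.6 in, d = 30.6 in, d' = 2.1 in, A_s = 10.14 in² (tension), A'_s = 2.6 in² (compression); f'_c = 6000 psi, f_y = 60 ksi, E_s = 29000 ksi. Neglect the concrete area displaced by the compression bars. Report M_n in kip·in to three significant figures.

Assume both steels yield.
a = (A_s − A'_s) f_y/(0.85 f'_c b) = (10.14 − 2.6) × 60/(0.85 × 6 × 15.6) = 5.686 in.
c = a/β₁ = 5.686/0.75 = 7.581 in; ε'_s = 0.003(c − d')/c = 0.0022 ≥ ε_y = 0.0021, so the compression steel yields.
M_n = (A_s − A'_s) f_y (d − a/2) + A'_s f_y (d − d') = 452.4 × (30.6 − 2.843) + 156 × (30.6 − 2.1) = 12557.3 + 4446.0 = 17003.3 kip·in.

M_n ≈ 17000 kip·in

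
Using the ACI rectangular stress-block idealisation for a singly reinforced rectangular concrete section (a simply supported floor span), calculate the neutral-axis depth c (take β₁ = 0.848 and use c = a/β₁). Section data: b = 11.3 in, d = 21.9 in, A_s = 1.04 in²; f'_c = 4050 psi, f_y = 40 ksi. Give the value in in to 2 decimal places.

c ≈ 1.26 in

T = A_s f_y = 1.04 × 40 = 41.6 kips.
a = T/(0.85 f'_c b) = 41.6/(0.85 × 4.05 × 11.3) = 1.0694 in.
With β₁ = 0.848, c = a/β₁ = 1.0694/0.848 = 1.26 in.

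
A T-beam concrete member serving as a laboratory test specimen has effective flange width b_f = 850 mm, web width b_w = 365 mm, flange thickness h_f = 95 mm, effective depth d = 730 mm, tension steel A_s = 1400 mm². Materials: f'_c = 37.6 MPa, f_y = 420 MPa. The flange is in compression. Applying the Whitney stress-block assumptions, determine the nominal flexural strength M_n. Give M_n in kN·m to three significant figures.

M_n ≈ 423 kN·m

Tension: T = A_s f_y = 1400 × 420 = 588000 N.
Try a within the flange: a = T/(0.85 f'_c b_f) = 588000/(0.85 × 37.6 × 850) = 21.64 mm.
Since a = 21.64 ≤ h_f = 95 mm, the stress block lies entirely in the flange; analyse as a rectangular beam of width b_f.
M_n = T(d − a/2) = 588000 × (730 − 10.82) = 422.88 × 10⁶ N·mm.
M_n = 422.88 kN·m.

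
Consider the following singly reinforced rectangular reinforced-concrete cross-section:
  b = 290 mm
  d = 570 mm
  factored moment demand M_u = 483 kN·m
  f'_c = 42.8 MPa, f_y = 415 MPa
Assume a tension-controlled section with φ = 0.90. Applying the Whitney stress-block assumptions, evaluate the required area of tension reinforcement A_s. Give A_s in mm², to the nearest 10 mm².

A_s ≈ 2480 mm²

M_n = M_u/φ = 483/0.90 = 536.667 kN·m.
With M_n = 0.85 f'_c a b (d − a/2), solve the quadratic for a:
a = d − √(d² − 2M_n/(0.85 f'_c b)) = 570 − √(570² − 2 × 536.667×10⁶/(0.85 × 42.8 × 290)) = 97.60 mm.
A_s = 0.85 f'_c a b / f_y = 0.85 × 42.8 × 97.60 × 290 / 415 = 2481.2 mm².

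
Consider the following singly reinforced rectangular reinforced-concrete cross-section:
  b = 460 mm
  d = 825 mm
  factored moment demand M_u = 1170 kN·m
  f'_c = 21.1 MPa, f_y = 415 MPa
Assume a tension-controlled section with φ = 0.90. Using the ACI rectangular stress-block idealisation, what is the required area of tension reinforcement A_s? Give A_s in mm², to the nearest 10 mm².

A_s ≈ 4380 mm²

M_n = M_u/φ = 1170/0.90 = 1300 kN·m.
With M_n = 0.85 f'_c a b (d − a/2), solve the quadratic for a:
a = d − √(d² − 2M_n/(0.85 f'_c b)) = 825 − √(825² − 2 × 1300×10⁶/(0.85 × 21.1 × 460)) = 220.45 mm.
A_s = 0.85 f'_c a b / f_y = 0.85 × 21.1 × 220.45 × 460 / 415 = 4382.5 mm².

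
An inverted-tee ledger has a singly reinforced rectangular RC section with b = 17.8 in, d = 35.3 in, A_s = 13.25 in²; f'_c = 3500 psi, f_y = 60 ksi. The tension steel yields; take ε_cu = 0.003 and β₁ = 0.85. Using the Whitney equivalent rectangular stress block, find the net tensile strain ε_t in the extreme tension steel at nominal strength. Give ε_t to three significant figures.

ε_t ≈ 0.00300

a = A_s f_y/(0.85 f'_c b) = 15.013 in.
β₁ = 0.85, so c = a/β₁ = 15.013/0.85 = 17.662 in.
From the linear strain diagram with ε_cu = 0.003: ε_t = 0.003 (d − c)/c = 0.003 × (35.3 − 17.662)/17.662 = 0.00300.
ε_t < 0.004 — the section is over-reinforced for flexure under ACI limits.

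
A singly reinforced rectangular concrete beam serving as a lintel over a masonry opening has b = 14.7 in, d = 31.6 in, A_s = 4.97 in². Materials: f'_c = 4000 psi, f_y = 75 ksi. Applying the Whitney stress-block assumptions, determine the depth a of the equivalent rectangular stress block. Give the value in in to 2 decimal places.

a ≈ 7.46 in

T = A_s f_y = 4.97 × 75 = 372.75 kips.
a = T/(0.85 f'_c b) = 372.75/(0.85 × 4 × 14.7) = 7.46 in.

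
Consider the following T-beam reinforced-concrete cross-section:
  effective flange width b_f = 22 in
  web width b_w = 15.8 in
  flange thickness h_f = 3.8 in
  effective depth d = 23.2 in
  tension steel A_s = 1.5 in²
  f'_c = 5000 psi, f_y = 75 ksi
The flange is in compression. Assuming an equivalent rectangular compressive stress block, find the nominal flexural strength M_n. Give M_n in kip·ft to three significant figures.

M_n ≈ 212 kip·ft

Tension: T = A_s f_y = 1.5 × 75 = 112.5 kips.
Try a within the flange: a = T/(0.85 f'_c b_f) = 112.5/(0.85 × 5 × 22) = 1.203 in.
Since a = 1.203 ≤ h_f = 3.8 in, the stress block lies entirely in the flange; analyse as a rectangular beam of width b_f.
M_n = T(d − a/2) = 112.5 × (23.2 − 0.6015) = 2542.3 kip·in.
M_n = 2542.3/12 = 211.86 kip·ft.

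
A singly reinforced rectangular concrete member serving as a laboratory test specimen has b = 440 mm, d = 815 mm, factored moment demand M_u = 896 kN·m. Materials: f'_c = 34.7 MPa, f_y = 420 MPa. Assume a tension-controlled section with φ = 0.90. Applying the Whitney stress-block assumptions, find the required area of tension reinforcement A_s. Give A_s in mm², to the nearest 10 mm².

A_s ≈ 3100 mm²

M_n = M_u/φ = 896/0.90 = 995.556 kN·m.
With M_n = 0.85 f'_c a b (d − a/2), solve the quadratic for a:
a = d − √(d² − 2M_n/(0.85 f'_c b)) = 815 − √(815² − 2 × 995.556×10⁶/(0.85 × 34.7 × 440)) = 100.30 mm.
A_s = 0.85 f'_c a b / f_y = 0.85 × 34.7 × 100.30 × 440 / 420 = 3099.2 mm².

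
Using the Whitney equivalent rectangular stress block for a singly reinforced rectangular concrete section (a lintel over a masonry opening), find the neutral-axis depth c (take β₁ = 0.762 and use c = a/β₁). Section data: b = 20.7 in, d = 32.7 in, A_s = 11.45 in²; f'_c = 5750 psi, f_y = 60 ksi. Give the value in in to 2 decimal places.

c ≈ 8.91 in

T = A_s f_y = 11.45 × 60 = 687 kips.
a = T/(0.85 f'_c b) = 687/(0.85 × 5.75 × 20.7) = 6.7905 in.
With β₁ = 0.762, c = a/β₁ = 6.7905/0.762 = 8.91 in.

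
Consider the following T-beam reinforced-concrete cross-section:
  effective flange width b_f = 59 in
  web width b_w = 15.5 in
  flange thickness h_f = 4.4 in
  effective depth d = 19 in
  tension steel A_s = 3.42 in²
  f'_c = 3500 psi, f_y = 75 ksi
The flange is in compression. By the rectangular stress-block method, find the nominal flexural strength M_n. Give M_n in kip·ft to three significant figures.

Tension: T = A_s f_y = 3.42 × 75 = 256.5 kips.
Try a within the flange: a = T/(0.85 f'_c b_f) = 256.5/(0.85 × 3.5 × 59) = 1.461 in.
Since a = 1.461 ≤ h_f = 4.4 in, the stress block lies entirely in the flange; analyse as a rectangular beam of width b_f.
M_n = T(d − a/2) = 256.5 × (19 − 0.7305) = 4686.1 kip·in.
M_n = 4686.1/12 = 390.51 kip·ft.

M_n ≈ 391 kip·ft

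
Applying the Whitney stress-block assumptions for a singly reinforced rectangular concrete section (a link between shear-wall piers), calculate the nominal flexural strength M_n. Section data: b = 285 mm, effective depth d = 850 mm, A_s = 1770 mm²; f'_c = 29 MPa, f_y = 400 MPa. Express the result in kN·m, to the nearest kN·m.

T = A_s f_y = 1770 × 400 = 708000 N = 708 kN.
From C = T: a = T/(0.85 f'_c b) = 708000/(0.85 × 29 × 285) = 100.78 mm.
M_n = T(d − a/2) = 708 kN × (850 − 50.39) mm = 566.12 kN·m.

M_n ≈ 566 kN·m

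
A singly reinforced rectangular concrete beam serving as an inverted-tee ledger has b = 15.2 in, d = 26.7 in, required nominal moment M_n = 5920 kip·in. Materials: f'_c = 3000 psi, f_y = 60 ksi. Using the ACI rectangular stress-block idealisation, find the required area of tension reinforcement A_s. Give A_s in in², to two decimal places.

A_s ≈ 4.21 in²

From M_n = 0.85 f'_c a b (d − a/2):
a = d − √(d² − 2M_n/(0.85 f'_c b)) = 26.7 − √(26.7² − 2 × 5920/(0.85 × 3 × 15.2)) = 6.515 in.
A_s = 0.85 f'_c a b / f_y = 0.85 × 3 × 6.515 × 15.2 / 60 = 4.209 in².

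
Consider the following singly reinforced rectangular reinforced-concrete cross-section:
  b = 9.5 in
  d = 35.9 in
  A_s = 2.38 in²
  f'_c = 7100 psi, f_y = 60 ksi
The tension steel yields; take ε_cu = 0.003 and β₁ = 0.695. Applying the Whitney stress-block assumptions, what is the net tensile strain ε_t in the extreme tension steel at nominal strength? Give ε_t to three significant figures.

a = A_s f_y/(0.85 f'_c b) = 2.491 in.
β₁ = 0.695, so c = a/β₁ = 2.491/0.695 = 3.584 in.
From the linear strain diagram with ε_cu = 0.003: ε_t = 0.003 (d − c)/c = 0.003 × (35.9 − 3.584)/3.584 = 0.0271.
Since ε_t ≥ 0.005, the section is tension-controlled.

ε_t ≈ 0.0271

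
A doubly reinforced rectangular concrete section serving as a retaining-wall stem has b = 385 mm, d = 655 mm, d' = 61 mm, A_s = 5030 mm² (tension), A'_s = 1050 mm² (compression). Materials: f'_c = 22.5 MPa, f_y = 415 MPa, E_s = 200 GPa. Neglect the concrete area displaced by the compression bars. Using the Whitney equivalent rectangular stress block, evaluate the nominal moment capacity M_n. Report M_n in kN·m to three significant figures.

Assume both tension and compression steel yield.
Net tension couple steel: A_s − A'_s = 3980 mm².
a = (A_s − A'_s) f_y / (0.85 f'_c b) = 1651700/(0.85 × 22.5 × 385) = 224.32 mm.
c = a/β₁ = 224.32/0.85 = 263.91 mm; ε'_s = 0.003(c − d')/c = 0.0023 ≥ f_y/E_s = 0.0021, so compression steel does yield.
M_n = (A_s − A'_s) f_y (d − a/2) + A'_s f_y (d − d') = [1651700 × (655 − 112.16) + 435750 × (655 − 61)] × 10⁻⁶ = 896.61 + 258.84 = 1155.45 kN·m.

M_n ≈ 1160 kN·m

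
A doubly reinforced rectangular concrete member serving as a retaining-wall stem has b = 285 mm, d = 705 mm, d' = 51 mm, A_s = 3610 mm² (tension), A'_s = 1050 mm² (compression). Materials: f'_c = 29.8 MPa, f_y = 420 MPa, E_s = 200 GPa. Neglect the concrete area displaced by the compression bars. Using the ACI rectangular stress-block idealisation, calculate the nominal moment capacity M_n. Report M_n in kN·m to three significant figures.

M_n ≈ 966 kN·m

Assume both tension and compression steel yield.
Net tension couple steel: A_s − A'_s = 2560 mm².
a = (A_s − A'_s) f_y / (0.85 f'_c b) = 1075200/(0.85 × 29.8 × 285) = 148.94 mm.
c = a/β₁ = 148.94/0.837 = 177.95 mm; ε'_s = 0.003(c − d')/c = 0.0021 ≥ f_y/E_s = 0.0021, so compression steel does yield.
M_n = (A_s − A'_s) f_y (d − a/2) + A'_s f_y (d − d') = [1075200 × (705 − 74.47) + 441000 × (705 − 51)] × 10⁻⁶ = 677.95 + 288.41 = 966.36 kN·m.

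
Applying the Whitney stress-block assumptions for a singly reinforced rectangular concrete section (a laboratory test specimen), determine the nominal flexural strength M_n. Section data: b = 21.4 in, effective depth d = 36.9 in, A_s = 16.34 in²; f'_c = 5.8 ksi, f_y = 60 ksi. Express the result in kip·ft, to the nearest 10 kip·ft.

M_n ≈ 2640 kip·ft

T = A_s f_y = 16.34 × 60 = 980.4 kips.
a = T/(0.85 f'_c b) = 980.4/(0.85 × 5.8 × 21.4) = 9.293 in.
M_n = T(d − a/2) = 980.4 × (36.9 − 4.6465) = 31621.3 kip·in = 31621.3/12 = 2635.11 kip·ft.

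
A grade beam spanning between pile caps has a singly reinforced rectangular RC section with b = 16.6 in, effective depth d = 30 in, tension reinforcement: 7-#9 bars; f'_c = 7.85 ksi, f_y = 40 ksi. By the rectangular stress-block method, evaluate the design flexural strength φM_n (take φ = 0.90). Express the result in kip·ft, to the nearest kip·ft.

φM_n ≈ 603 kip·ft

A_s = 7 × 1 = 7 in².
T = A_s f_y = 7 × 40 = 280 kips.
a = T/(0.85 f'_c b) = 280/(0.85 × 7.85 × 16.6) = 2.528 in.
M_n = T(d − a/2) = 280 × (30 − 1.264) = 8046.1 kip·in = 8046.1/12 = 670.51 kip·ft.
φM_n = 0.90 × 670.51 = 603.46 kip·ft.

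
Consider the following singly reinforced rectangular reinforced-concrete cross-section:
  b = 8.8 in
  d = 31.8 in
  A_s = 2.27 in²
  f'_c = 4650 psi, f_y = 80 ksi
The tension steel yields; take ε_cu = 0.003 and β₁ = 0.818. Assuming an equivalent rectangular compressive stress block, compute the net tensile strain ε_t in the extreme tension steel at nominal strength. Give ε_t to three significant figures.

a = A_s f_y/(0.85 f'_c b) = 5.221 in.
β₁ = 0.818, so c = a/β₁ = 5.221/0.818 = 6.383 in.
From the linear strain diagram with ε_cu = 0.003: ε_t = 0.003 (d − c)/c = 0.003 × (31.8 − 6.383)/6.383 = 0.0119.
Since ε_t ≥ 0.005, the section is tension-controlled.

ε_t ≈ 0.0119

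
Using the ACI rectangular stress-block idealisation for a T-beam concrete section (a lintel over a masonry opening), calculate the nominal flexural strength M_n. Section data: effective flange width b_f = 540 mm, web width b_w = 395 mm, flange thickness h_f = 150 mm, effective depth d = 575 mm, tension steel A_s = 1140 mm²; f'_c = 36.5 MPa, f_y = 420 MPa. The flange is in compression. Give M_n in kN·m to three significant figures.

M_n ≈ 268 kN·m

Tension: T = A_s f_y = 1140 × 420 = 478800 N.
Try a within the flange: a = T/(0.85 f'_c b_f) = 478800/(0.85 × 36.5 × 540) = 28.58 mm.
Since a = 28.58 ≤ h_f = 150 mm, the stress block lies entirely in the flange; analyse as a rectangular beam of width b_f.
M_n = T(d − a/2) = 478800 × (575 − 14.29) = 268.47 × 10⁶ N·mm.
M_n = 268.47 kN·m.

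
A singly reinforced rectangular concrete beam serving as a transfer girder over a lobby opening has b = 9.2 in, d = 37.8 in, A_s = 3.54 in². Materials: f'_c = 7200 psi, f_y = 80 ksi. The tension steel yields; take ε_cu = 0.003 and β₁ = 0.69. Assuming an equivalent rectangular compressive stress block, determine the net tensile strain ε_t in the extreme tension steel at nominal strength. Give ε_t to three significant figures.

a = A_s f_y/(0.85 f'_c b) = 5.030 in.
β₁ = 0.69, so c = a/β₁ = 5.030/0.69 = 7.290 in.
From the linear strain diagram with ε_cu = 0.003: ε_t = 0.003 (d − c)/c = 0.003 × (37.8 − 7.290)/7.290 = 0.0126.
Since ε_t ≥ 0.005, the section is tension-controlled.

ε_t ≈ 0.0126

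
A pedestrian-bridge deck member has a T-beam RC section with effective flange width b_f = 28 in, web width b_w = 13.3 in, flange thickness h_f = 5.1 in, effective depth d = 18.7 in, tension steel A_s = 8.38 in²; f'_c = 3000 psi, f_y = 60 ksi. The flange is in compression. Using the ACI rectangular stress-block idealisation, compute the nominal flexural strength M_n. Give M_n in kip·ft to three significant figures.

M_n ≈ 624 kip·ft

Tension: T = A_s f_y = 8.38 × 60 = 502.8 kips.
Try a within the flange: a = T/(0.85 f'_c b_f) = 502.8/(0.85 × 3 × 28) = 7.042 in.
a = 7.042 > h_f = 5.1 in: the block extends into the web. Split into flange-overhang and web parts.
C_f = 0.85 f'_c (b_f − b_w) h_f = 0.85 × 3 × (28 − 13.3) × 5.1 = 191.2 kips.
Remaining web compression depth: a_w = (T − C_f)/(0.85 f'_c b_w) = (502.8 − 191.2)/(0.85 × 3 × 13.3) = 9.188 in.
M_n = C_f(d − h_f/2) + (T − C_f)(d − a_w/2) = 191.2 × (18.7 − 2.55) + 311.6 × (18.7 − 4.594) = 3087.9 + 4395.4 = 7483.3 kip·in.
M_n = 7483.3/12 = 623.61 kip·ft.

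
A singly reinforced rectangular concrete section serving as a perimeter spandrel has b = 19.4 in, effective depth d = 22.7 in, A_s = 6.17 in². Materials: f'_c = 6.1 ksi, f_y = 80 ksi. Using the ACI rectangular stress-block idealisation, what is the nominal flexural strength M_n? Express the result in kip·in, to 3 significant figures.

M_n ≈ 9990 kip·in

T = A_s f_y = 6.17 × 80 = 493.6 kips.
a = T/(0.85 f'_c b) = 493.6/(0.85 × 6.1 × 19.4) = 4.907 in.
M_n = T(d − a/2) = 493.6 × (22.7 − 2.4535) = 9993.7 kip·in.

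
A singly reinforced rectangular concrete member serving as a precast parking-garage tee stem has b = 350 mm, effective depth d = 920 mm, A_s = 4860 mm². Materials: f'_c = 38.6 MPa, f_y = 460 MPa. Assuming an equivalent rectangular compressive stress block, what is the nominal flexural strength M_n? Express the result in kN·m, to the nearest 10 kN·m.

M_n ≈ 1840 kN·m

T = A_s f_y = 4860 × 460 = 2235600 N = 2235.6 kN.
From C = T: a = T/(0.85 f'_c b) = 2235600/(0.85 × 38.6 × 350) = 194.68 mm.
M_n = T(d − a/2) = 2235.6 kN × (920 − 97.34) mm = 1839.14 kN·m.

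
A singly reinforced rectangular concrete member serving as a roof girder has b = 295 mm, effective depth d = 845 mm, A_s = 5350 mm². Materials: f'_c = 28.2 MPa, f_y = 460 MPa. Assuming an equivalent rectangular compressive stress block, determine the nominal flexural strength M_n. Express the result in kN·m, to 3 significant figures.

M_n ≈ 1650 kN·m

T = A_s f_y = 5350 × 460 = 2461000 N = 2461 kN.
From C = T: a = T/(0.85 f'_c b) = 2461000/(0.85 × 28.2 × 295) = 348.03 mm.
M_n = T(d − a/2) = 2461 kN × (845 − 174.015) mm = 1651.29 kN·m.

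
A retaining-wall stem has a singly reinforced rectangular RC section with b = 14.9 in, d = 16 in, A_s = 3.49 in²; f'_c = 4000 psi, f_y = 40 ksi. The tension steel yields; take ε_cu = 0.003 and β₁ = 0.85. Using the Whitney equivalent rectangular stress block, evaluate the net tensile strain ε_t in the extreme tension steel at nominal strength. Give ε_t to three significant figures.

ε_t ≈ 0.0118

a = A_s f_y/(0.85 f'_c b) = 2.756 in.
β₁ = 0.85, so c = a/β₁ = 2.756/0.85 = 3.242 in.
From the linear strain diagram with ε_cu = 0.003: ε_t = 0.003 (d − c)/c = 0.003 × (16 − 3.242)/3.242 = 0.0118.
Since ε_t ≥ 0.005, the section is tension-controlled.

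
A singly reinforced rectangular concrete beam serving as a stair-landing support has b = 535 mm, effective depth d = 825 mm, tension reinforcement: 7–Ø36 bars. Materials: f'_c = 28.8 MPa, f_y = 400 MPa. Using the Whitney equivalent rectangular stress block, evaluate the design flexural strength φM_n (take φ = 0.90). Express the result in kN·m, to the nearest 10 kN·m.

φM_n ≈ 1840 kN·m

A_s = 7 × 1018 = 7126 mm².
T = A_s f_y = 7126 × 400 = 2850400 N = 2850.4 kN.
From C = T: a = T/(0.85 f'_c b) = 2850400/(0.85 × 28.8 × 535) = 217.64 mm.
M_n = T(d − a/2) = 2850.4 kN × (825 − 108.82) mm = 2041.40 kN·m.
φM_n = 0.90 × 2041.40 = 1837.26 kN·m.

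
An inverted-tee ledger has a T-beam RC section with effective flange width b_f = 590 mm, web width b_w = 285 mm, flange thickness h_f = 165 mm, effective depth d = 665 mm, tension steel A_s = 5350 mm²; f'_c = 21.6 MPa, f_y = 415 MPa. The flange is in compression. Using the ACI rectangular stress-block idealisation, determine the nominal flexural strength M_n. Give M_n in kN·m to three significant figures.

M_n ≈ 1240 kN·m

Tension: T = A_s f_y = 5350 × 415 = 2220250 N.
Try a within the flange: a = T/(0.85 f'_c b_f) = 2220250/(0.85 × 21.6 × 590) = 204.96 mm.
a = 204.96 > h_f = 165 mm: the block extends into the web. Split into flange-overhang and web parts.
C_f = 0.85 f'_c (b_f − b_w) h_f = 0.85 × 21.6 × (590 − 285) × 165 = 923967 N.
Remaining web compression depth: a_w = (T − C_f)/(0.85 f'_c b_w) = (2220250 − 923967)/(0.85 × 21.6 × 285) = 247.73 mm.
M_n = C_f(d − h_f/2) + (T − C_f)(d − a_w/2) = 923967 × (665 − 82.5) + 1296283 × (665 − 123.865) = 538.21 + 701.46 = 1239.67 × 10⁶ N·mm.
M_n = 1239.67 kN·m.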